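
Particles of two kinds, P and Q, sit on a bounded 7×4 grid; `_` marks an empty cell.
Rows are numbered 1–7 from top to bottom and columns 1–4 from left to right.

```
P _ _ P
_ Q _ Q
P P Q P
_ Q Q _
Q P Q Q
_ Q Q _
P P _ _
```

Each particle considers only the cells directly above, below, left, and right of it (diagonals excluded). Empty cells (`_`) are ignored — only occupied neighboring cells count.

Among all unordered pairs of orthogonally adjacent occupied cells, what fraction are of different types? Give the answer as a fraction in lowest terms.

11/19

Scan each occupied cell's neighbors to the right and below so each pair is counted once.
Row 1: P(1,4)–Q(2,4)≠  → 1/1 unlike.
Row 2: Q(2,2)–P(3,2)≠ Q(2,4)–P(3,4)≠  → 2/2 unlike.
Row 3: P(3,1)–P(3,2)= P(3,2)–Q(3,3)≠ P(3,2)–Q(4,2)≠ Q(3,3)–P(3,4)≠ Q(3,3)–Q(4,3)=  → 3/5 unlike.
Row 4: Q(4,2)–Q(4,3)= Q(4,2)–P(5,2)≠ Q(4,3)–Q(5,3)=  → 1/3 unlike.
Row 5: Q(5,1)–P(5,2)≠ P(5,2)–Q(5,3)≠ P(5,2)–Q(6,2)≠ Q(5,3)–Q(5,4)= Q(5,3)–Q(6,3)=  → 3/5 unlike.
Row 6: Q(6,2)–Q(6,3)= Q(6,2)–P(7,2)≠  → 1/2 unlike.
Row 7: P(7,1)–P(7,2)=  → 0/1 unlike.
Total adjacent occupied pairs: 19; unlike-type pairs: 11.
11/19 is already in lowest terms.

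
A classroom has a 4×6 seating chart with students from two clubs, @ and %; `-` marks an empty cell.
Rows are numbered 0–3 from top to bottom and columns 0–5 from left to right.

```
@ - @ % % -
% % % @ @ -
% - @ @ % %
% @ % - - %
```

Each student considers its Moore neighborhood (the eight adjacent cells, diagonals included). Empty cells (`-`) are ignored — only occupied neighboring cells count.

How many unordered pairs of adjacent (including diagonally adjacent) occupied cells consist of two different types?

22

Scan each occupied cell's neighbors to the right and below (and the two forward diagonals) so each pair is counted once.
Row 0: @(0,0)–%(1,0)≠ @(0,0)–%(1,1)≠ @(0,2)–%(0,3)≠ @(0,2)–%(1,2)≠ @(0,2)–@(1,3)= @(0,2)–%(1,1)≠ %(0,3)–%(0,4)= %(0,3)–@(1,3)≠ %(0,3)–@(1,4)≠ %(0,3)–%(1,2)= %(0,4)–@(1,4)≠ %(0,4)–@(1,3)≠  → 9/12 unlike.
Row 1: %(1,0)–%(1,1)= %(1,0)–%(2,0)= %(1,1)–%(1,2)= %(1,1)–@(2,2)≠ %(1,1)–%(2,0)= %(1,2)–@(1,3)≠ %(1,2)–@(2,2)≠ %(1,2)–@(2,3)≠ @(1,3)–@(1,4)= @(1,3)–@(2,3)= @(1,3)–%(2,4)≠ @(1,3)–@(2,2)= @(1,4)–%(2,4)≠ @(1,4)–%(2,5)≠ @(1,4)–@(2,3)=  → 7/15 unlike.
Row 2: %(2,0)–%(3,0)= %(2,0)–@(3,1)≠ @(2,2)–@(2,3)= @(2,2)–%(3,2)≠ @(2,2)–@(3,1)= @(2,3)–%(2,4)≠ @(2,3)–%(3,2)≠ %(2,4)–%(2,5)= %(2,4)–%(3,5)= %(2,5)–%(3,5)=  → 4/10 unlike.
Row 3: %(3,0)–@(3,1)≠ @(3,1)–%(3,2)≠  → 2/2 unlike.
Total adjacent occupied pairs: 39; unlike-type pairs: 22.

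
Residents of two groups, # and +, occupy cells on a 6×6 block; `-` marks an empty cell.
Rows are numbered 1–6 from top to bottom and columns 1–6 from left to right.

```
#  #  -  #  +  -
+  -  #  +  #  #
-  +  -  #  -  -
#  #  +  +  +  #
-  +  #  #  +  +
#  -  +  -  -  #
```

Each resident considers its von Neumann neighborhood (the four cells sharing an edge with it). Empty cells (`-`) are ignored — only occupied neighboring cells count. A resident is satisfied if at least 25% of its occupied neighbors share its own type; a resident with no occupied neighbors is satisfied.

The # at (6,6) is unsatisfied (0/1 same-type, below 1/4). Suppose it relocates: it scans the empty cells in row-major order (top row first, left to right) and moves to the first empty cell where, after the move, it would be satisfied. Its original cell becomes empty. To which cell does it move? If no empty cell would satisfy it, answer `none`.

Vacating (6,6). Empty cells in order:
  (1,3): 3/3 same-type → satisfied — stop here.

(1,3)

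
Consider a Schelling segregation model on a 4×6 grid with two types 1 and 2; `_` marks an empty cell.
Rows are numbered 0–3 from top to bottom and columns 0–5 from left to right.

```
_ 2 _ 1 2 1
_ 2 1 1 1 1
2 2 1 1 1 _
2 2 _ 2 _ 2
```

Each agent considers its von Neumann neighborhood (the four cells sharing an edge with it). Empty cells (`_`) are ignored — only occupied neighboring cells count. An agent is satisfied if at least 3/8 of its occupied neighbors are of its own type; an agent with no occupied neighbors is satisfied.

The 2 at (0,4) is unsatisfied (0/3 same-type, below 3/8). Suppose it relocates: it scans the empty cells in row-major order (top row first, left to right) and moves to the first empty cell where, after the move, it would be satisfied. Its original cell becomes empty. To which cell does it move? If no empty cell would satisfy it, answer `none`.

(0,0)

Vacating (0,4). Empty cells in order:
  (0,0): 1/1 same-type → satisfied — stop here.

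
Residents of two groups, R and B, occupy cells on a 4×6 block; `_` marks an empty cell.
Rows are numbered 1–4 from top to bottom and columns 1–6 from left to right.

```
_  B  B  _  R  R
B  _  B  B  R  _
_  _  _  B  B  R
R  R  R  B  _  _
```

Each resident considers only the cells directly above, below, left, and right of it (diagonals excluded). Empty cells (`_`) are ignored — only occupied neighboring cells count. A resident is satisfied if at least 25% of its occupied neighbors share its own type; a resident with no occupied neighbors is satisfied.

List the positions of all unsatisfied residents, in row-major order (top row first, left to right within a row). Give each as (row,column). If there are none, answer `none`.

(3,6)

Row 1: (1,2)B 1/1 ok · (1,3)B 2/2 ok · (1,5)R 2/2 ok · (1,6)R 1/1 ok
Row 2: (2,1)B 0/0 ok · (2,3)B 2/2 ok · (2,4)B 2/3 ok · (2,5)R 1/3 ok
Row 3: (3,4)B 3/3 ok · (3,5)B 1/3 ok · (3,6)R 0/1 unhappy
Row 4: (4,1)R 1/1 ok · (4,2)R 2/2 ok · (4,3)R 1/2 ok · (4,4)B 1/2 ok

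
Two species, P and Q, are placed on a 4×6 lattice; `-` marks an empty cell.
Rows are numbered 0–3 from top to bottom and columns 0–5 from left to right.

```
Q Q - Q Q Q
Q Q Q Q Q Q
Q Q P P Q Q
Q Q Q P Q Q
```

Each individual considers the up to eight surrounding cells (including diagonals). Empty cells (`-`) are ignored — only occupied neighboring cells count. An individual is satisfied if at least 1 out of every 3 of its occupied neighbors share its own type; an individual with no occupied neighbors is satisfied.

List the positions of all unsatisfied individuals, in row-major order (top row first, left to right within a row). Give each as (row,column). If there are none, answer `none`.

Row 0: (0,0)Q 3/3 satisfied · (0,1)Q 4/4 satisfied · (0,3)Q 4/4 satisfied · (0,4)Q 5/5 satisfied · (0,5)Q 3/3 satisfied
Row 1: (1,0)Q 5/5 satisfied · (1,1)Q 6/7 satisfied · (1,2)Q 5/7 satisfied · (1,3)Q 5/7 satisfied · (1,4)Q 7/8 satisfied · (1,5)Q 5/5 satisfied
Row 2: (2,0)Q 5/5 satisfied · (2,1)Q 7/8 satisfied · (2,2)P 2/8 not · (2,3)P 2/8 not · (2,4)Q 6/8 satisfied · (2,5)Q 5/5 satisfied
Row 3: (3,0)Q 3/3 satisfied · (3,1)Q 4/5 satisfied · (3,2)Q 2/5 satisfied · (3,3)P 2/5 satisfied · (3,4)Q 3/5 satisfied · (3,5)Q 3/3 satisfied

(2,2), (2,3)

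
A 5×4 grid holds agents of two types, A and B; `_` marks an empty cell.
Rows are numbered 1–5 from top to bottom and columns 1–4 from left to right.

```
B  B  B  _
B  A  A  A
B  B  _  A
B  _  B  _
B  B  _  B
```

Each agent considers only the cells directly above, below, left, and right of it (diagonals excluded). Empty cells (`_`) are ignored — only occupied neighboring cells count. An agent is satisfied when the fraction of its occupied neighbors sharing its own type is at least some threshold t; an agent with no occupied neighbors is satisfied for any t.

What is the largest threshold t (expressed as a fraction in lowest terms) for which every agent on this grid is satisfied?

(1,1)B 2/2
(1,2)B 2/3
(1,3)B 1/2
(2,1)B 2/3
(2,2)A 1/4
(2,3)A 2/3
(2,4)A 2/2
(3,1)B 3/3
(3,2)B 1/2
(3,4)A 1/1
(4,1)B 2/2
(4,3)B — no occupied neighbors
(5,1)B 2/2
(5,2)B 1/1
(5,4)B — no occupied neighbors
The smallest same-type fraction is 1/4 at (2,2), which reduces to 1/4. Any threshold above that leaves this agent unsatisfied.

1/4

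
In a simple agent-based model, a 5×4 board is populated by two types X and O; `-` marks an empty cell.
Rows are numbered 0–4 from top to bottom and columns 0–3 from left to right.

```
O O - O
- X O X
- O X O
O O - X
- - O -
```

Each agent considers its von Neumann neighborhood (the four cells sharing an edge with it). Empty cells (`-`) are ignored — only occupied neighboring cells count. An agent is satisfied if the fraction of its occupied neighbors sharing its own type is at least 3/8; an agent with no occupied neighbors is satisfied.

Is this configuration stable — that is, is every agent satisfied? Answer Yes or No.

No

Row 0: (0,0)O 1/1 satisfied · (0,1)O 1/2 satisfied · (0,3)O 0/1 not
Row 1: (1,1)X 0/3 not · (1,2)O 0/3 not · (1,3)X 0/3 not
Row 2: (2,1)O 1/3 not · (2,2)X 0/3 not · (2,3)O 0/3 not
Row 3: (3,0)O 1/1 satisfied · (3,1)O 2/2 satisfied · (3,3)X 0/1 not
Row 4: (4,2)O 0/0 satisfied
For instance (0,3) has only 0/1 same-type neighbors, below 3/8.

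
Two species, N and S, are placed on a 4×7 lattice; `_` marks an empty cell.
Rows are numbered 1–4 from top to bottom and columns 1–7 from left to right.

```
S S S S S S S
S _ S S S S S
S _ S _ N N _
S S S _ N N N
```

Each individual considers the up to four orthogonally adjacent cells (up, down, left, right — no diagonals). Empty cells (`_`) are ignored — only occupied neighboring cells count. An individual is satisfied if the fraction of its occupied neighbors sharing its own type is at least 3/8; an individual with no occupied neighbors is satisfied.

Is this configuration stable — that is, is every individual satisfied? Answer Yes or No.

Yes

(1,1)S 2/2 satisfied
(1,2)S 2/2 satisfied
(1,3)S 3/3 satisfied
(1,4)S 3/3 satisfied
(1,5)S 3/3 satisfied
(1,6)S 3/3 satisfied
(1,7)S 2/2 satisfied
(2,1)S 2/2 satisfied
(2,3)S 3/3 satisfied
(2,4)S 3/3 satisfied
(2,5)S 3/4 satisfied
(2,6)S 3/4 satisfied
(2,7)S 2/2 satisfied
(3,1)S 2/2 satisfied
(3,3)S 2/2 satisfied
(3,5)N 2/3 satisfied
(3,6)N 2/3 satisfied
(4,1)S 2/2 satisfied
(4,2)S 2/2 satisfied
(4,3)S 2/2 satisfied
(4,5)N 2/2 satisfied
(4,6)N 3/3 satisfied
(4,7)N 1/1 satisfied
All meet the threshold, so the configuration is stable.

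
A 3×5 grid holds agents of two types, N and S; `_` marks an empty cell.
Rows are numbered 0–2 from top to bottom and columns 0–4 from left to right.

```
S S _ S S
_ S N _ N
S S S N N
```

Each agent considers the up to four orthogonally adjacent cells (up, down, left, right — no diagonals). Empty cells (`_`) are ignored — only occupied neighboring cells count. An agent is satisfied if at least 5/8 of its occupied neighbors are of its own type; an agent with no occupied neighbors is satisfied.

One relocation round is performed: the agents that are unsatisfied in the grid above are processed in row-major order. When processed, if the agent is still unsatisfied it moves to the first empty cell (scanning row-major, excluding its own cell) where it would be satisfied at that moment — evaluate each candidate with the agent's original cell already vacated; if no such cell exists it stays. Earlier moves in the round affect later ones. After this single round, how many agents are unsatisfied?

1

Initially unsatisfied (in order): (0,4), (1,2), (1,4), (2,2), (2,3).
  (0,4) → (0,2).
  (1,2) → (1,3).
  (1,4): now satisfied by earlier moves; stays.
  (2,2) → (1,0).
  (2,3): now satisfied by earlier moves; stays.
Resulting grid:
S S S S _
S S _ N N
S S _ N N
Unsatisfied now: (0,3).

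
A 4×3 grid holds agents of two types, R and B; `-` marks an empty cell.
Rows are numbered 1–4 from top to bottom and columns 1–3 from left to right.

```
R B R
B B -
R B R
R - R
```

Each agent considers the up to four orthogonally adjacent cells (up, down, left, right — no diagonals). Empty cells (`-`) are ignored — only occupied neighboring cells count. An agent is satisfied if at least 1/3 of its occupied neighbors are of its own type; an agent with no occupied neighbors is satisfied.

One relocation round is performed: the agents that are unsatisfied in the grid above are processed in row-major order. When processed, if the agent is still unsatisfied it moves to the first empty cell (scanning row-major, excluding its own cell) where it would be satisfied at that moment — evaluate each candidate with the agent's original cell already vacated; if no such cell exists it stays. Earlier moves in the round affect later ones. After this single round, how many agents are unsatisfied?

Initially unsatisfied (in order): (1,1), (1,3).
  (1,1) → (2,3).
  (1,3): now satisfied by earlier moves; stays.
Resulting grid:
- B R
B B R
R B R
R - R
All satisfied now.

0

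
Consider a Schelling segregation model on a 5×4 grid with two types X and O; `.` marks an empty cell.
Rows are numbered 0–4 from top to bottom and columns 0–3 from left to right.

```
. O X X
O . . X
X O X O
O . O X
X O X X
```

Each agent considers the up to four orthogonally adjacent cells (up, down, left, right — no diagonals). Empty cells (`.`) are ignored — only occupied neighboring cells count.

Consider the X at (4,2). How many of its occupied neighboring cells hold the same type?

1

Occupied neighbors of (4,2): (3,2)=O, (4,1)=O, (4,3)=X.
Same type (X): 1 of 3.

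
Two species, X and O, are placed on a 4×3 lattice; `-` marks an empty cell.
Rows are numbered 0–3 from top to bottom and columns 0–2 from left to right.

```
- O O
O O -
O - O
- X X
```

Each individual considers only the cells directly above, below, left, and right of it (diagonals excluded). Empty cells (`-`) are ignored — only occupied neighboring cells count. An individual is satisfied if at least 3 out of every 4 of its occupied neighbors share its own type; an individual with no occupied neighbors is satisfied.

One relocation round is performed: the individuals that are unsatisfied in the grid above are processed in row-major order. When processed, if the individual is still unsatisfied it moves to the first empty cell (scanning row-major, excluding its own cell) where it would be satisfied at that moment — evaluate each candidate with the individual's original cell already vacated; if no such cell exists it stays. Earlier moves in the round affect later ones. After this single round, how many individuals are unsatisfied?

0

Initially unsatisfied (in order): (2,2), (3,2).
  (2,2) → (0,0).
  (3,2): now satisfied by earlier moves; stays.
Resulting grid:
O O O
O O -
O - -
- X X
All satisfied now.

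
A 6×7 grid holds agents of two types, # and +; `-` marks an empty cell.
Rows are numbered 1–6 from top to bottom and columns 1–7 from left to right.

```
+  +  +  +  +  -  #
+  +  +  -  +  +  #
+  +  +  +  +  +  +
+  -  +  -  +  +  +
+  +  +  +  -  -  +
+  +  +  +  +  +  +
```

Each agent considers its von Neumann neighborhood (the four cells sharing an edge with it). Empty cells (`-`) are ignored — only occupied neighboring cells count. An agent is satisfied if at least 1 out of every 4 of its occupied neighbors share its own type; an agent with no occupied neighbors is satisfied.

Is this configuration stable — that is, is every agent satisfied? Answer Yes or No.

(1,1)+ 2/2 ok
(1,2)+ 3/3 ok
(1,3)+ 3/3 ok
(1,4)+ 2/2 ok
(1,5)+ 2/2 ok
(1,7)# 1/1 ok
(2,1)+ 3/3 ok
(2,2)+ 4/4 ok
(2,3)+ 3/3 ok
(2,5)+ 3/3 ok
(2,6)+ 2/3 ok
(2,7)# 1/3 ok
(3,1)+ 3/3 ok
(3,2)+ 3/3 ok
(3,3)+ 4/4 ok
(3,4)+ 2/2 ok
(3,5)+ 4/4 ok
(3,6)+ 4/4 ok
(3,7)+ 2/3 ok
(4,1)+ 2/2 ok
(4,3)+ 2/2 ok
(4,5)+ 2/2 ok
(4,6)+ 3/3 ok
(4,7)+ 3/3 ok
(5,1)+ 3/3 ok
(5,2)+ 3/3 ok
(5,3)+ 4/4 ok
(5,4)+ 2/2 ok
(5,7)+ 2/2 ok
(6,1)+ 2/2 ok
(6,2)+ 3/3 ok
(6,3)+ 3/3 ok
(6,4)+ 3/3 ok
(6,5)+ 2/2 ok
(6,6)+ 2/2 ok
(6,7)+ 2/2 ok
All meet the threshold, so the configuration is stable.

Yes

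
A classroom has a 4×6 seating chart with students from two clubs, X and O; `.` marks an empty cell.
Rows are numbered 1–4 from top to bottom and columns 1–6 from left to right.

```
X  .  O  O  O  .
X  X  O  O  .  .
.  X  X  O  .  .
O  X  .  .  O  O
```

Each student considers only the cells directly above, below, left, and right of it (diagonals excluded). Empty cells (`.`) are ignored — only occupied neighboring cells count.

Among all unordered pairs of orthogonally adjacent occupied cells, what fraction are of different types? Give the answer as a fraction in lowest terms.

Scan each occupied cell's neighbors to the right and below so each pair is counted once.
From row 1: 0 unlike of 5 pairs (running 0/5).
From row 2: 2 unlike of 6 pairs (running 2/11).
From row 3: 1 unlike of 3 pairs (running 3/14).
From row 4: 1 unlike of 2 pairs (running 4/16).
Total adjacent occupied pairs: 16; unlike-type pairs: 4.
4/16 reduces to 1/4.

1/4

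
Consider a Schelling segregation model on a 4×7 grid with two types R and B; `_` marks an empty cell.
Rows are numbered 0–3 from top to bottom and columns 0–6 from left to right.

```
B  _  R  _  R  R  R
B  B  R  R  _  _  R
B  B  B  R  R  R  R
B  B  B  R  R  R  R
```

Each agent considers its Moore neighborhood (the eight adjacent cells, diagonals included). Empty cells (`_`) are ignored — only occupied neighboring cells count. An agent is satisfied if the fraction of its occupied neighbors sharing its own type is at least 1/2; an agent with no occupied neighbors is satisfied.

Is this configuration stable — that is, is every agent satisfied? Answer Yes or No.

(0,0)B 2/2 ✓
(0,2)R 2/3 ✓
(0,4)R 2/2 ✓
(0,5)R 3/3 ✓
(0,6)R 2/2 ✓
(1,0)B 4/4 ✓
(1,1)B 5/7 ✓
(1,2)R 3/6 ✓
(1,3)R 5/6 ✓
(1,6)R 4/4 ✓
(2,0)B 5/5 ✓
(2,1)B 7/8 ✓
(2,2)B 4/8 ✓
(2,3)R 5/7 ✓
(2,4)R 6/6 ✓
(2,5)R 6/6 ✓
(2,6)R 4/4 ✓
(3,0)B 3/3 ✓
(3,1)B 5/5 ✓
(3,2)B 3/5 ✓
(3,3)R 3/5 ✓
(3,4)R 5/5 ✓
(3,5)R 5/5 ✓
(3,6)R 3/3 ✓
All meet the threshold, so the configuration is stable.

Yes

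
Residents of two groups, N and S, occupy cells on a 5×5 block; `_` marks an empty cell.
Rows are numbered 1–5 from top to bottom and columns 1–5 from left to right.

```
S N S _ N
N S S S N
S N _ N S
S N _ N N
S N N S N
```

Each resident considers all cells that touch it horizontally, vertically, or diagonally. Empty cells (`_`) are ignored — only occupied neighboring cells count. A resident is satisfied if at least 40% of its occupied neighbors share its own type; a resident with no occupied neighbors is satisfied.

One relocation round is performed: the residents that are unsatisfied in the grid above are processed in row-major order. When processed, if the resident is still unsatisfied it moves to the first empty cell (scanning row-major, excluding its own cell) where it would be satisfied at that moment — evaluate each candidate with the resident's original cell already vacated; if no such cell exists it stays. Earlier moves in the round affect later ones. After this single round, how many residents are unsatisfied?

Initially unsatisfied (in order): (1,1), (1,2), (3,2), (3,5), (5,1), (5,4).
  (1,1) → (1,4).
  (1,2) → (1,1).
  (3,2) → (1,2).
  (3,5) → (3,2).
  (5,1) → (3,3).
  (5,4): no empty cell satisfies it; stays.
Resulting grid:
N N S S N
N S S S N
S S S N _
S N _ N N
_ N N S N
Unsatisfied now: (1,5), (4,2), (5,4).

3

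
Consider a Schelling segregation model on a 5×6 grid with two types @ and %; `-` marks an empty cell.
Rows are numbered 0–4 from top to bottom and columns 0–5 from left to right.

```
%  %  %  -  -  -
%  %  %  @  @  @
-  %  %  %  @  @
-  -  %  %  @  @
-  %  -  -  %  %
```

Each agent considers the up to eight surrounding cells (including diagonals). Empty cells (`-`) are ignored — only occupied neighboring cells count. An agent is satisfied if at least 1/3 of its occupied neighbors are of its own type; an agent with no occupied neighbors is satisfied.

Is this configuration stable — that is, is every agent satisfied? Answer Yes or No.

Yes

Row 0: (0,0)% 3/3 ok · (0,1)% 5/5 ok · (0,2)% 3/4 ok
Row 1: (1,0)% 4/4 ok · (1,1)% 7/7 ok · (1,2)% 6/7 ok · (1,3)@ 2/6 ok · (1,4)@ 4/5 ok · (1,5)@ 3/3 ok
Row 2: (2,1)% 5/5 ok · (2,2)% 6/7 ok · (2,3)% 4/8 ok · (2,4)@ 6/8 ok · (2,5)@ 5/5 ok
Row 3: (3,2)% 5/5 ok · (3,3)% 4/6 ok · (3,4)@ 3/7 ok · (3,5)@ 3/5 ok
Row 4: (4,1)% 1/1 ok · (4,4)% 2/4 ok · (4,5)% 1/3 ok
All meet the threshold, so the configuration is stable.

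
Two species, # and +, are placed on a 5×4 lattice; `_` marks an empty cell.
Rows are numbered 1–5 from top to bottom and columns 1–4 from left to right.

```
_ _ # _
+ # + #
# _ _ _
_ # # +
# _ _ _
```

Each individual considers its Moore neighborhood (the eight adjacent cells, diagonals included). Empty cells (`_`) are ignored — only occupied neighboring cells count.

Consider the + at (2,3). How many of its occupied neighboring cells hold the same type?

0

Occupied neighbors of (2,3): (1,3)=#, (2,2)=#, (2,4)=#.
Same type (+): 0 of 3.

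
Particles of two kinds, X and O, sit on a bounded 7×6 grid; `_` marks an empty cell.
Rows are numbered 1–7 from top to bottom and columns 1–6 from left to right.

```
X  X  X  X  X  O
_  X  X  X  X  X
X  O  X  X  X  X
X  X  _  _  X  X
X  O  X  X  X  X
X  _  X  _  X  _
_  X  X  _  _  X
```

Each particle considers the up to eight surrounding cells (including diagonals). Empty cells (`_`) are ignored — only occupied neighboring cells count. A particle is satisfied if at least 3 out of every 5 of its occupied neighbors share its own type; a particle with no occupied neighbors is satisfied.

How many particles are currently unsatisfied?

3

Row 1: (1,1)X 2/2 ✓ · (1,2)X 4/4 ✓ · (1,3)X 5/5 ✓ · (1,4)X 5/5 ✓ · (1,5)X 4/5 ✓ · (1,6)O 0/3 ✗
Row 2: (2,2)X 6/7 ✓ · (2,3)X 7/8 ✓ · (2,4)X 8/8 ✓ · (2,5)X 7/8 ✓ · (2,6)X 4/5 ✓
Row 3: (3,1)X 3/4 ✓ · (3,2)O 0/6 ✗ · (3,3)X 5/6 ✓ · (3,4)X 6/6 ✓ · (3,5)X 7/7 ✓ · (3,6)X 5/5 ✓
Row 4: (4,1)X 3/5 ✓ · (4,2)X 5/7 ✓ · (4,5)X 7/7 ✓ · (4,6)X 5/5 ✓
Row 5: (5,1)X 3/4 ✓ · (5,2)O 0/6 ✗ · (5,3)X 3/4 ✓ · (5,4)X 5/5 ✓ · (5,5)X 5/5 ✓ · (5,6)X 4/4 ✓
Row 6: (6,1)X 2/3 ✓ · (6,3)X 4/5 ✓ · (6,5)X 4/4 ✓
Row 7: (7,2)X 3/3 ✓ · (7,3)X 2/2 ✓ · (7,6)X 1/1 ✓
Unsatisfied: (1,6), (3,2), (5,2) — 3 in total.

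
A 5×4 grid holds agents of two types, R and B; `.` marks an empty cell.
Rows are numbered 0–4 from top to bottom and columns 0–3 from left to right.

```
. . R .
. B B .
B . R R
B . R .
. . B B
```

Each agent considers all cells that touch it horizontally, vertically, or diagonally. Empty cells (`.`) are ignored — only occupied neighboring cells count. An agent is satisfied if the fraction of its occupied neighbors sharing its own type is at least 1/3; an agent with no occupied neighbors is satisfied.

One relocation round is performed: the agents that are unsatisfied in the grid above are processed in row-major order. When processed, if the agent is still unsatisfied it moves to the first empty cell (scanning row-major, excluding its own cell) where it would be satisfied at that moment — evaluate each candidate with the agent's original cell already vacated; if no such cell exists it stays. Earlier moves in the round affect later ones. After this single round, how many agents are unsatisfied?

Initially unsatisfied (in order): (0,2), (1,2).
  (0,2) → (1,3).
  (1,2) → (0,0).
Resulting grid:
B . . .
. B . R
B . R R
B . R .
. . B B
All satisfied now.

0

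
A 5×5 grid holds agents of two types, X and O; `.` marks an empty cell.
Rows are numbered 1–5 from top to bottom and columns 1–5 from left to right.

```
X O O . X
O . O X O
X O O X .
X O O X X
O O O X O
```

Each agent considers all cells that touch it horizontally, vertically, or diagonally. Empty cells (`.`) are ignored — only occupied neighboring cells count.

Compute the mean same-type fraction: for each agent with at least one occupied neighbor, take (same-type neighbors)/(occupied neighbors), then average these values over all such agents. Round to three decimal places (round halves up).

0.482

Row 1: (1,1)X 0/2 · (1,2)O 3/4 · (1,3)O 2/3 · (1,5)X 1/2
Row 2: (2,1)O 2/4 · (2,3)O 4/6 · (2,4)X 2/6 · (2,5)O 0/3
Row 3: (3,1)X 1/4 · (3,2)O 5/7 · (3,3)O 4/7 · (3,4)X 3/7
Row 4: (4,1)X 1/5 · (4,2)O 6/8 · (4,3)O 5/8 · (4,4)X 3/7 · (4,5)X 3/4
Row 5: (5,1)O 2/3 · (5,2)O 4/5 · (5,3)O 3/5 · (5,4)X 2/5 · (5,5)O 0/3
Sum over 22 agents: 0/2 + 3/4 + 2/3 + 1/2 + 2/4 + 4/6 + 2/6 + 0/3 + 1/4 + 5/7 + 4/7 + 3/7 + 1/5 + 6/8 + 5/8 + 3/7 + 3/4 + 2/3 + 4/5 + 3/5 + 2/5 + 0/3 = 1781/168; mean = 1781/168 ÷ 22 = 1781/3696 = 0.481872… → 0.482.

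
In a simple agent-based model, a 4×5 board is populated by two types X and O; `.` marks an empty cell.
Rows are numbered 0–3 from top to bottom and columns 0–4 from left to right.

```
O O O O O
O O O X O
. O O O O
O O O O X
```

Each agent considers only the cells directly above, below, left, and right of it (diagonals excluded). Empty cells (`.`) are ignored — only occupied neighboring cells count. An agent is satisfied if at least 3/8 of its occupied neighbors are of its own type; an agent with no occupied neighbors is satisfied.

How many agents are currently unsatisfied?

Row 0: (0,0)O 2/2 ✓ · (0,1)O 3/3 ✓ · (0,2)O 3/3 ✓ · (0,3)O 2/3 ✓ · (0,4)O 2/2 ✓
Row 1: (1,0)O 2/2 ✓ · (1,1)O 4/4 ✓ · (1,2)O 3/4 ✓ · (1,3)X 0/4 ✗ · (1,4)O 2/3 ✓
Row 2: (2,1)O 3/3 ✓ · (2,2)O 4/4 ✓ · (2,3)O 3/4 ✓ · (2,4)O 2/3 ✓
Row 3: (3,0)O 1/1 ✓ · (3,1)O 3/3 ✓ · (3,2)O 3/3 ✓ · (3,3)O 2/3 ✓ · (3,4)X 0/2 ✗
Unsatisfied: (1,3), (3,4) — 2 in total.

2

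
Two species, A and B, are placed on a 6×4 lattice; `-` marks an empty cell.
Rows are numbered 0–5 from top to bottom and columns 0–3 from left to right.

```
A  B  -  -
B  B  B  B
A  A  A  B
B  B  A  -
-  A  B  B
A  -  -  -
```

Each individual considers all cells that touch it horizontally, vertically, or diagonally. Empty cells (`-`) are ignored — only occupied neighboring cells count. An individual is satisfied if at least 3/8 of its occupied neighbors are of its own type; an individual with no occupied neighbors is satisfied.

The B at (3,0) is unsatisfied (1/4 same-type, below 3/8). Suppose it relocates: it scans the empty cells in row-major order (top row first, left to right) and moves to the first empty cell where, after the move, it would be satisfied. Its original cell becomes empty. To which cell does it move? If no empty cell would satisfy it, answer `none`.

(0,2)

Vacating (3,0). Empty cells in order:
  (0,2): 4/4 same-type → satisfied — stop here.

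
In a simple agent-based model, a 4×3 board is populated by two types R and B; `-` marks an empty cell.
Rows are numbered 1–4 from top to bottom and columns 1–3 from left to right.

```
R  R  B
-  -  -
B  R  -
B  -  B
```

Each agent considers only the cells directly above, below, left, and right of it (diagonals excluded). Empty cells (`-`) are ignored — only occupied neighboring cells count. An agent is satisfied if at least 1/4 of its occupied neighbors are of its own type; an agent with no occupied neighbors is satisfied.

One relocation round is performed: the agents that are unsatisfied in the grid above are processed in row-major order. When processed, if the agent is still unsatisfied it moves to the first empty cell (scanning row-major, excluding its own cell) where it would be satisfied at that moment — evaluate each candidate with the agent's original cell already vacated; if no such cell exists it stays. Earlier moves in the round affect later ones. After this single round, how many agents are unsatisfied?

Initially unsatisfied (in order): (1,3), (3,2).
  (1,3) → (2,1).
  (3,2) → (1,3).
Resulting grid:
R R R
B - -
B - -
B - B
All satisfied now.

0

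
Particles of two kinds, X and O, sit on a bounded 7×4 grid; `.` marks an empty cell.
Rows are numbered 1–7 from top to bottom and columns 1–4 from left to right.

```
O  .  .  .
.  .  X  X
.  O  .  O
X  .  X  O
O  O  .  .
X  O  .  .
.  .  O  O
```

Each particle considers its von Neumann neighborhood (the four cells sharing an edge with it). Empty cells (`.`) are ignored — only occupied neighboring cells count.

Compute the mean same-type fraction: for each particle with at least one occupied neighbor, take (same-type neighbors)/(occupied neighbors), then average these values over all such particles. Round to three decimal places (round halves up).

0.528

Row 1: (1,1)O — no occupied neighbors
Row 2: (2,3)X 1/1 · (2,4)X 1/2
Row 3: (3,2)O — no occupied neighbors · (3,4)O 1/2
Row 4: (4,1)X 0/1 · (4,3)X 0/1 · (4,4)O 1/2
Row 5: (5,1)O 1/3 · (5,2)O 2/2
Row 6: (6,1)X 0/2 · (6,2)O 1/2
Row 7: (7,3)O 1/1 · (7,4)O 1/1
Sum over 12 particles: 1/1 + 1/2 + 1/2 + 0/1 + 0/1 + 1/2 + 1/3 + 2/2 + 0/2 + 1/2 + 1/1 + 1/1 = 19/3; mean = 19/3 ÷ 12 = 19/36 = 0.527777… → 0.528.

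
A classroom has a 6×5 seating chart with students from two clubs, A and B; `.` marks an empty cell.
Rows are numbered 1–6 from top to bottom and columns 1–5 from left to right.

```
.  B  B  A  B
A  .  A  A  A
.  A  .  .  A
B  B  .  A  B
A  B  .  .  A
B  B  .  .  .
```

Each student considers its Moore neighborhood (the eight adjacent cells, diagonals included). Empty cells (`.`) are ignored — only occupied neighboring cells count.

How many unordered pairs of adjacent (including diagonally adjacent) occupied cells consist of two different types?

18

Scan each occupied cell's neighbors to the right and below (and the two forward diagonals) so each pair is counted once.
Row 1: B(1,2)–B(1,3)= B(1,2)–A(2,3)≠ B(1,2)–A(2,1)≠ B(1,3)–A(1,4)≠ B(1,3)–A(2,3)≠ B(1,3)–A(2,4)≠ A(1,4)–B(1,5)≠ A(1,4)–A(2,4)= A(1,4)–A(2,5)= A(1,4)–A(2,3)= B(1,5)–A(2,5)≠ B(1,5)–A(2,4)≠  → 8/12 unlike.
Row 2: A(2,1)–A(3,2)= A(2,3)–A(2,4)= A(2,3)–A(3,2)= A(2,4)–A(2,5)= A(2,4)–A(3,5)= A(2,5)–A(3,5)=  → 0/6 unlike.
Row 3: A(3,2)–B(4,2)≠ A(3,2)–B(4,1)≠ A(3,5)–B(4,5)≠ A(3,5)–A(4,4)=  → 3/4 unlike.
Row 4: B(4,1)–B(4,2)= B(4,1)–A(5,1)≠ B(4,1)–B(5,2)= B(4,2)–B(5,2)= B(4,2)–A(5,1)≠ A(4,4)–B(4,5)≠ A(4,4)–A(5,5)= B(4,5)–A(5,5)≠  → 4/8 unlike.
Row 5: A(5,1)–B(5,2)≠ A(5,1)–B(6,1)≠ A(5,1)–B(6,2)≠ B(5,2)–B(6,2)= B(5,2)–B(6,1)=  → 3/5 unlike.
Row 6: B(6,1)–B(6,2)=  → 0/1 unlike.
Total adjacent occupied pairs: 36; unlike-type pairs: 18.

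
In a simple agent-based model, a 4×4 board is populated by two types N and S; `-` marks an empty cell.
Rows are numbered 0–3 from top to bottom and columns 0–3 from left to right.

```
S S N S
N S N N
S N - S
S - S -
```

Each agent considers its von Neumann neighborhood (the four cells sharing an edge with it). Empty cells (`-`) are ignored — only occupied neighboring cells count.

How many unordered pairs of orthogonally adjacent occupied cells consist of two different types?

10

Scan each occupied cell's neighbors to the right and below so each pair is counted once.
From row 0: 4 unlike of 7 pairs (running 4/7).
From row 1: 5 unlike of 6 pairs (running 9/13).
From row 2: 1 unlike of 2 pairs (running 10/15).
Total adjacent occupied pairs: 15; unlike-type pairs: 10.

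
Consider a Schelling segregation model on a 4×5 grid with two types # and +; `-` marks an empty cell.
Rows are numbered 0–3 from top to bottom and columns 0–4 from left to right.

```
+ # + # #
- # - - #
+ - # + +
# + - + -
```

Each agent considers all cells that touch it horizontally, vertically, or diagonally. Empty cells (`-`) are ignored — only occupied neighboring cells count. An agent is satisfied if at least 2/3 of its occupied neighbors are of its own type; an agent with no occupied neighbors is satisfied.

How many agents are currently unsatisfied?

10

Row 0: (0,0)+ 0/2 not · (0,1)# 1/3 not · (0,2)+ 0/3 not · (0,3)# 2/3 satisfied · (0,4)# 2/2 satisfied
Row 1: (1,1)# 2/5 not · (1,4)# 2/4 not
Row 2: (2,0)+ 1/3 not · (2,2)# 1/4 not · (2,3)+ 2/4 not · (2,4)+ 2/3 satisfied
Row 3: (3,0)# 0/2 not · (3,1)+ 1/3 not · (3,3)+ 2/3 satisfied
Unsatisfied: (0,0), (0,1), (0,2), (1,1), (1,4), (2,0), (2,2), (2,3), (3,0), (3,1) — 10 in total.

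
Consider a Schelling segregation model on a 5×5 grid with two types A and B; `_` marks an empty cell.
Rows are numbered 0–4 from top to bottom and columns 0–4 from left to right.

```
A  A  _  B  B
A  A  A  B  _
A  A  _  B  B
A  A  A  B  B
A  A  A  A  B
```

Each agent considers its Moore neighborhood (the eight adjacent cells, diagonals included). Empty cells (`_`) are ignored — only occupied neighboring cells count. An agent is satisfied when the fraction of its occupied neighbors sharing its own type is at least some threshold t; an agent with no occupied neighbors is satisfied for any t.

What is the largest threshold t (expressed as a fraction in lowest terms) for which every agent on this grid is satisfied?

2/5

Row 0: (0,0)A 3/3 · (0,1)A 4/4 · (0,3)B 2/3 · (0,4)B 2/2
Row 1: (1,0)A 5/5 · (1,1)A 6/6 · (1,2)A 3/6 · (1,3)B 4/5
Row 2: (2,0)A 5/5 · (2,1)A 7/7 · (2,3)B 4/6 · (2,4)B 4/4
Row 3: (3,0)A 5/5 · (3,1)A 7/7 · (3,2)A 5/7 · (3,3)B 4/7 · (3,4)B 4/5
Row 4: (4,0)A 3/3 · (4,1)A 5/5 · (4,2)A 4/5 · (4,3)A 2/5 · (4,4)B 2/3
The smallest same-type fraction is 2/5 at (4,3), which reduces to 2/5. Any threshold above that leaves this agent unsatisfied.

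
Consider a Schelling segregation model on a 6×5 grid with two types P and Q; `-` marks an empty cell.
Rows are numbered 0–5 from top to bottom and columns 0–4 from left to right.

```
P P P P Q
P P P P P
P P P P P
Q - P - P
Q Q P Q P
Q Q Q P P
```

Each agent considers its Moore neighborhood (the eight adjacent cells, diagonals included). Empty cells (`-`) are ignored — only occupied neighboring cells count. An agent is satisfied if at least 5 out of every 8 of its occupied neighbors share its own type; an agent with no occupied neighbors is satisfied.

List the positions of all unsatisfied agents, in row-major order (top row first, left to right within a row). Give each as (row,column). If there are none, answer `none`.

(0,0)P 3/3 satisfied
(0,1)P 5/5 satisfied
(0,2)P 5/5 satisfied
(0,3)P 4/5 satisfied
(0,4)Q 0/3 not
(1,0)P 5/5 satisfied
(1,1)P 8/8 satisfied
(1,2)P 8/8 satisfied
(1,3)P 7/8 satisfied
(1,4)P 4/5 satisfied
(2,0)P 3/4 satisfied
(2,1)P 6/7 satisfied
(2,2)P 6/6 satisfied
(2,3)P 7/7 satisfied
(2,4)P 4/4 satisfied
(3,0)Q 2/4 not
(3,2)P 4/6 satisfied
(3,4)P 3/4 satisfied
(4,0)Q 4/4 satisfied
(4,1)Q 5/7 satisfied
(4,2)P 2/6 not
(4,3)Q 1/7 not
(4,4)P 3/4 satisfied
(5,0)Q 3/3 satisfied
(5,1)Q 4/5 satisfied
(5,2)Q 3/5 not
(5,3)P 3/5 not
(5,4)P 2/3 satisfied

(0,4), (3,0), (4,2), (4,3), (5,2), (5,3)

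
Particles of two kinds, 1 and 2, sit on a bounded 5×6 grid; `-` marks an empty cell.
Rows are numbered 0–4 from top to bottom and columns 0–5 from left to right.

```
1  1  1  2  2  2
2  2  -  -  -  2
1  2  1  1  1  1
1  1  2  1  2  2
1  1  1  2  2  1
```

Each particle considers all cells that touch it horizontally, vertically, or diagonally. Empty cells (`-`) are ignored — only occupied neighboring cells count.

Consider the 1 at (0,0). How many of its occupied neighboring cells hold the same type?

Occupied neighbors of (0,0): (0,1)=1, (1,0)=2, (1,1)=2.
Same type (1): 1 of 3.

1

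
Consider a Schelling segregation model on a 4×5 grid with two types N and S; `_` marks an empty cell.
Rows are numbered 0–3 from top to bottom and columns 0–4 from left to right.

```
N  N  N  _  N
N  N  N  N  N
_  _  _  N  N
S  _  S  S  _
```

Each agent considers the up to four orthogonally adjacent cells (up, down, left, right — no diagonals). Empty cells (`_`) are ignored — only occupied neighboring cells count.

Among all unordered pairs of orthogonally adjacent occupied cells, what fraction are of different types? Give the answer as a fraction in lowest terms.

Scan each occupied cell's neighbors to the right and below so each pair is counted once.
Row 0: N(0,0)–N(0,1)= N(0,0)–N(1,0)= N(0,1)–N(0,2)= N(0,1)–N(1,1)= N(0,2)–N(1,2)= N(0,4)–N(1,4)=  → 0/6 unlike.
Row 1: N(1,0)–N(1,1)= N(1,1)–N(1,2)= N(1,2)–N(1,3)= N(1,3)–N(1,4)= N(1,3)–N(2,3)= N(1,4)–N(2,4)=  → 0/6 unlike.
Row 2: N(2,3)–N(2,4)= N(2,3)–S(3,3)≠  → 1/2 unlike.
Row 3: S(3,2)–S(3,3)=  → 0/1 unlike.
Total adjacent occupied pairs: 15; unlike-type pairs: 1.
1/15 is already in lowest terms.

1/15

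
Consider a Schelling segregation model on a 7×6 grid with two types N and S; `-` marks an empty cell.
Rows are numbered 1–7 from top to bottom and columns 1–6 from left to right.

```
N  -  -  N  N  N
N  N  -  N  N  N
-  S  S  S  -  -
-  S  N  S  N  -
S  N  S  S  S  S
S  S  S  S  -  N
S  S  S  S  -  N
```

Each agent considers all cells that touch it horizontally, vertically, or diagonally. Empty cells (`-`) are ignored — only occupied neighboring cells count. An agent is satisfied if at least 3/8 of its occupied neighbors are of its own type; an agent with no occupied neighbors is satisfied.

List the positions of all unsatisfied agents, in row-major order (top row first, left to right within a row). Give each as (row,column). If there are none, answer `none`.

(3,4), (4,3), (4,5), (5,2), (5,6), (6,6)

Row 1: (1,1)N 2/2 ok · (1,4)N 3/3 ok · (1,5)N 5/5 ok · (1,6)N 3/3 ok
Row 2: (2,1)N 2/3 ok · (2,2)N 2/4 ok · (2,4)N 3/5 ok · (2,5)N 5/6 ok · (2,6)N 3/3 ok
Row 3: (3,2)S 2/5 ok · (3,3)S 4/7 ok · (3,4)S 2/6 unhappy
Row 4: (4,2)S 4/6 ok · (4,3)N 1/8 unhappy · (4,4)S 5/7 ok · (4,5)N 0/5 unhappy
Row 5: (5,1)S 3/4 ok · (5,2)N 1/7 unhappy · (5,3)S 6/8 ok · (5,4)S 5/7 ok · (5,5)S 4/6 ok · (5,6)S 1/3 unhappy
Row 6: (6,1)S 4/5 ok · (6,2)S 7/8 ok · (6,3)S 7/8 ok · (6,4)S 6/6 ok · (6,6)N 1/3 unhappy
Row 7: (7,1)S 3/3 ok · (7,2)S 5/5 ok · (7,3)S 5/5 ok · (7,4)S 3/3 ok · (7,6)N 1/1 ok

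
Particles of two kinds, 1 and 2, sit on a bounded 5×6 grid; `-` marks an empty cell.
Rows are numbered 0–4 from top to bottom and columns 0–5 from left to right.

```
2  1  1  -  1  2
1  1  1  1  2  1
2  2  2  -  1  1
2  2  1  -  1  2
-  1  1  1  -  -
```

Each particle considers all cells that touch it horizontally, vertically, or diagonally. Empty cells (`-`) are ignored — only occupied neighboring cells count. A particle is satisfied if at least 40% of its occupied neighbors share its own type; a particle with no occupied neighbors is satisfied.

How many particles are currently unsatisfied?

(0,0)2 0/3 not
(0,1)1 4/5 satisfied
(0,2)1 4/4 satisfied
(0,4)1 2/4 satisfied
(0,5)2 1/3 not
(1,0)1 2/5 satisfied
(1,1)1 4/8 satisfied
(1,2)1 4/6 satisfied
(1,3)1 4/6 satisfied
(1,4)2 1/6 not
(1,5)1 3/5 satisfied
(2,0)2 3/5 satisfied
(2,1)2 4/8 satisfied
(2,2)2 2/6 not
(2,4)1 4/6 satisfied
(2,5)1 3/5 satisfied
(3,0)2 3/4 satisfied
(3,1)2 4/7 satisfied
(3,2)1 3/6 satisfied
(3,4)1 3/4 satisfied
(3,5)2 0/3 not
(4,1)1 2/4 satisfied
(4,2)1 3/4 satisfied
(4,3)1 3/3 satisfied
Unsatisfied: (0,0), (0,5), (1,4), (2,2), (3,5) — 5 in total.

5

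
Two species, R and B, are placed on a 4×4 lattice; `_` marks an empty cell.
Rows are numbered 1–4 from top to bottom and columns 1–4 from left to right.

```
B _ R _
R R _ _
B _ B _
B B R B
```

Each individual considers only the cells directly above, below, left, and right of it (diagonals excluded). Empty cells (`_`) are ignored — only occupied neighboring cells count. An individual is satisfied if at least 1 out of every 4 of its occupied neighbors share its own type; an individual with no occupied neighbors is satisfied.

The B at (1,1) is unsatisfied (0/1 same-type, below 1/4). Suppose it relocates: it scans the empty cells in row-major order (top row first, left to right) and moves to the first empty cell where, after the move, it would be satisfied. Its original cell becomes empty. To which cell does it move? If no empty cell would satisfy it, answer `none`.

Vacating (1,1). Empty cells in order:
  (1,2): 0/2 same-type → still unsatisfied.
  (1,4): 0/1 same-type → still unsatisfied.
  (2,3): 1/3 same-type → satisfied — stop here.

(2,3)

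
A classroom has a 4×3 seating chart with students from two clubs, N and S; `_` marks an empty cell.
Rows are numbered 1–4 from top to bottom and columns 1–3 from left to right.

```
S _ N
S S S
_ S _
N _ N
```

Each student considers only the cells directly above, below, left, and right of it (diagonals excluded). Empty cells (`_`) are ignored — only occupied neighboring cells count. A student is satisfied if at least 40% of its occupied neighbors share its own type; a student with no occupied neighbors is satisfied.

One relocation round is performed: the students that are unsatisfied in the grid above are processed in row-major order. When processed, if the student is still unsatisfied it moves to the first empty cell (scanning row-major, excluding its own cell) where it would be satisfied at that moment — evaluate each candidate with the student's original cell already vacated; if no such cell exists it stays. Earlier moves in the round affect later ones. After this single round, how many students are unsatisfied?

0

Initially unsatisfied (in order): (1,3).
  (1,3) → (4,2).
Resulting grid:
S _ _
S S S
_ S _
N N N
All satisfied now.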